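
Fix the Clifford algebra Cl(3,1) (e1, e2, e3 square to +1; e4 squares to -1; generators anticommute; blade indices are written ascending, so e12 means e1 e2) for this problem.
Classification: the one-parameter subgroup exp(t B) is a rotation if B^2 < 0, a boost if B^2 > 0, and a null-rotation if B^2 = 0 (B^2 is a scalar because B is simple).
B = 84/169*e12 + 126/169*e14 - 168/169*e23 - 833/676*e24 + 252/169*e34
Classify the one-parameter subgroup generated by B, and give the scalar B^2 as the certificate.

B^2 term by term: the squares give (84/169)^2*(e12)^2 + (126/169)^2*(e14)^2 + (-168/169)^2*(e23)^2 + (-833/676)^2*(e24)^2 + (252/169)^2*(e34)^2 = 7056/28561*(-1) + 15876/28561*(+1) + 28224/28561*(-1) + 693889/456976*(+1) + 63504/28561*(+1) = 49/16 (each basis 2-blade squares to minus the product of its generators' squares); cross terms between blades sharing an index anticommute and cancel; the commuting (index-disjoint) pairs give grade-4 terms 2*c*c'*(blade product), which cancel blade by blade — e1234: 42336/28561 - 42336/28561 = 0 — confirming B is simple. So B^2 = 49/16.
Answer: boost, certificate B^2 = 49/16. Note: conjugating B changes its blade decomposition but never the scalar B^2 = 49/16, whose sign settles the classification.


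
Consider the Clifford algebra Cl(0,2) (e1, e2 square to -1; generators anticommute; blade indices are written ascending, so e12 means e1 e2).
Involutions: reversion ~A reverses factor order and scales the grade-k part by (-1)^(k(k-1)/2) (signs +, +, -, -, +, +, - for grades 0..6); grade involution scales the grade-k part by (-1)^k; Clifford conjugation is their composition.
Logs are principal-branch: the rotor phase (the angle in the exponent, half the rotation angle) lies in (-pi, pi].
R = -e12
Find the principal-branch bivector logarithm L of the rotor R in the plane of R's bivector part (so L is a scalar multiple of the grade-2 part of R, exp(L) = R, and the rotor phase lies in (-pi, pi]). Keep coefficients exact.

The scalar part of R is 0, so the principal-branch rotor phase is pinned; divide the bivector part by its sine to get the unit plane — L is the phase times that plane.
Concretely: cos(phase) = 0 gives phase = ±pi/2, and since phase/sin(phase) is even the sign is immaterial: L = (phase/sin(phase)) * <R>_2 = (pi/2) * <R>_2.
Answer: -pi/2*e12


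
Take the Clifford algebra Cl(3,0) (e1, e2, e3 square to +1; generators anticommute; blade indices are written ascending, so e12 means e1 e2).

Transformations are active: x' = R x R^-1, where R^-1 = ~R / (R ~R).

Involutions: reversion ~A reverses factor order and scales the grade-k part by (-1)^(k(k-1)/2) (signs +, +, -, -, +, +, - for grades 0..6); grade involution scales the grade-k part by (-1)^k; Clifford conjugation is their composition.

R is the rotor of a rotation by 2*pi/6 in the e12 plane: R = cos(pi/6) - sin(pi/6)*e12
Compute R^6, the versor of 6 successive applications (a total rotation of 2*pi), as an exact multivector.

The rotor phase is half the rotation angle and phases add under composition, so 6 steps in the e12 plane accumulate phase 6*(pi/6) = pi: R^6 = cos(pi) - sin(pi)*e12.
cos(pi) = -1 and sin(pi) = 0, so R^6 = -1. The total rotation 2*pi is 1 full turn, so every vector returns to itself, yet the rotor is -1, on the OTHER sheet of the double cover (an odd number of 2*pi turns).
Answer: -1


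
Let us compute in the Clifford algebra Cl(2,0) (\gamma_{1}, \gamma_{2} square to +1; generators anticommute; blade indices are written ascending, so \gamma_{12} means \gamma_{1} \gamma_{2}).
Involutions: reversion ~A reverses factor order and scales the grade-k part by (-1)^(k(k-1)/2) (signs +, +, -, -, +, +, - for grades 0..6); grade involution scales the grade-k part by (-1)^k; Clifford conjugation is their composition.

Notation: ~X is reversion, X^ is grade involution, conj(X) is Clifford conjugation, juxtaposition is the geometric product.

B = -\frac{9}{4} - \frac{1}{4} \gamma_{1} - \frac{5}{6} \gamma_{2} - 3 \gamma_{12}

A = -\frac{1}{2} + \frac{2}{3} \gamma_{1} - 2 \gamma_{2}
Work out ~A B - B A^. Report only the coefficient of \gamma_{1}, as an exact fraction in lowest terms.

first term: \frac{21}{8} - \frac{59}{8} \gamma_{1} + \frac{35}{12} \gamma_{2} + \frac{4}{9} \gamma_{12}
second term: -\frac{3}{8} - \frac{35}{8} \gamma_{1} - \frac{73}{12} \gamma_{2} + \frac{4}{9} \gamma_{12}
Answer: -3


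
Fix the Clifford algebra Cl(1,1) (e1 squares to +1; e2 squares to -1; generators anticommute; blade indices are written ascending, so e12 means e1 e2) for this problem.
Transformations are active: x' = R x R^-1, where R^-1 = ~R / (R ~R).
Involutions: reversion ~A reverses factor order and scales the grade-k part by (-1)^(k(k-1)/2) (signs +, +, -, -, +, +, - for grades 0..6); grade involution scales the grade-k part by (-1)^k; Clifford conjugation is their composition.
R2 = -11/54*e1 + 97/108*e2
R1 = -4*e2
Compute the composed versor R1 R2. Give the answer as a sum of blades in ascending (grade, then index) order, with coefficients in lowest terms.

Distribute over the terms of R1 (each basis-blade product reordered to ascending indices, repeated generators contracted through their squares):
(-4*e2) R2 = 97/27 - 22/27*e12
Answer: 97/27 - 22/27*e12


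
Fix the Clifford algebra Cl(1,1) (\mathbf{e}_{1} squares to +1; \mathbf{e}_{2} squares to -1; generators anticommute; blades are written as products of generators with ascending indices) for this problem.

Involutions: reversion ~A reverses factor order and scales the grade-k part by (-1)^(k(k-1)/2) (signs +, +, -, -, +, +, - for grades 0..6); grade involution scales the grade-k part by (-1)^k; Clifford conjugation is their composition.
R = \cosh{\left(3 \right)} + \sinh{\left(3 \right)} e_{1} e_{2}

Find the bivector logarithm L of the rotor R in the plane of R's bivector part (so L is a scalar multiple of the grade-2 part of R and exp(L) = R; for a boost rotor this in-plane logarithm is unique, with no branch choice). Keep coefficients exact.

The scalar part of R is \cosh{\left(3 \right)}, so cosh pins the rapidity up to sign — the sign comes from the bivector part; dividing that part by sinh of the rapidity yields the plane, and the in-plane L = rapidity * plane is unique because the two sign choices cancel.
Concretely: cosh(rapidity) = \cosh{\left(3 \right)} gives rapidity = ±3, and since rapidity/sinh(rapidity) is even the sign is immaterial: L = (rapidity/sinh(rapidity)) * <R>_2 = (\frac{3}{\sinh{\left(3 \right)}}) * <R>_2.
Answer: 3 e_{1} e_{2}


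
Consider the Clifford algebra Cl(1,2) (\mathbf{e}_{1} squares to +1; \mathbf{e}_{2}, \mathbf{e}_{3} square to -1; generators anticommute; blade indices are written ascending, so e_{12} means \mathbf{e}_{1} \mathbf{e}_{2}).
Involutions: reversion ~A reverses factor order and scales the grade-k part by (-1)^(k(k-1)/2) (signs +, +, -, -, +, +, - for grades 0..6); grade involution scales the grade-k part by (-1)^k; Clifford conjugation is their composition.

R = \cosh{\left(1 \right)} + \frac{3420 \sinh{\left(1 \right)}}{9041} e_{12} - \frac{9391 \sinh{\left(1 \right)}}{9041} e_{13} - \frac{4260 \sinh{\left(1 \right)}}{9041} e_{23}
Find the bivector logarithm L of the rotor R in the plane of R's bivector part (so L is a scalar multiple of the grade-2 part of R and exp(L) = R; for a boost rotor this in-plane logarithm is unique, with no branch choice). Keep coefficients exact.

The scalar part of R is \cosh{\left(1 \right)}, which determines |rapidity| via cosh; the sign lives in the bivector part, and pairing them (bivector part over sinh of the rapidity = the plane) gives the unique in-plane L = rapidity * plane.
Concretely: cosh(rapidity) = \cosh{\left(1 \right)} gives rapidity = ±1, and since rapidity/sinh(rapidity) is even the sign is immaterial: L = (rapidity/sinh(rapidity)) * <R>_2 = (\frac{1}{\sinh{\left(1 \right)}}) * <R>_2.
Answer: \frac{3420}{9041} e_{12} - \frac{9391}{9041} e_{13} - \frac{4260}{9041} e_{23}


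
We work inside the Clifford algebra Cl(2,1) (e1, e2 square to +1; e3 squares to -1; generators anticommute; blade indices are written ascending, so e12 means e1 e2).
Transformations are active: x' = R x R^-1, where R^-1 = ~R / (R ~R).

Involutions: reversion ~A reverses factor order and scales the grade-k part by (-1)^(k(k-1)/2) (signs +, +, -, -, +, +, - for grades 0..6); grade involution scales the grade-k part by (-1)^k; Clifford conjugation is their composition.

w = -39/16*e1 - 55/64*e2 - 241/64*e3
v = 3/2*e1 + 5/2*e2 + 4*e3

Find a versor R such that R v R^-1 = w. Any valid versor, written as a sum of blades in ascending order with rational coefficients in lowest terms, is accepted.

Reasoning: v^2 = w^2 = -15/2 since conjugation preserves the quadratic form; R = v + w = -15/16*e1 + 105/64*e2 + 15/64*e3 is then valid when invertible, keeping its own part and reversing (v - w)/2.
Answer: -15/16*e1 + 105/64*e2 + 15/64*e3


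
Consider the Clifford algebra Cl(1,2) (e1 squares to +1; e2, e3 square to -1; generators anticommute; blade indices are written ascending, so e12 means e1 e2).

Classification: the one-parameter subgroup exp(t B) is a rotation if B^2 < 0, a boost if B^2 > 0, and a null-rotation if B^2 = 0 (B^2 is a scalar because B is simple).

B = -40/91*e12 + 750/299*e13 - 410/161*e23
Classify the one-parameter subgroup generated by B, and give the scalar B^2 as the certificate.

B^2 term by term: the squares give (-40/91)^2*(e12)^2 + (750/299)^2*(e13)^2 + (-410/161)^2*(e23)^2 = 1600/8281*(+1) + 562500/89401*(+1) + 168100/25921*(-1) = 0 (each basis 2-blade squares to minus the product of its generators' squares); cross terms between blades sharing an index anticommute and cancel. So B^2 = 0.
Answer: null-rotation, certificate B^2 = 0. Check the certificate: B^2 = 0, and that sign is decisive whatever form B takes.


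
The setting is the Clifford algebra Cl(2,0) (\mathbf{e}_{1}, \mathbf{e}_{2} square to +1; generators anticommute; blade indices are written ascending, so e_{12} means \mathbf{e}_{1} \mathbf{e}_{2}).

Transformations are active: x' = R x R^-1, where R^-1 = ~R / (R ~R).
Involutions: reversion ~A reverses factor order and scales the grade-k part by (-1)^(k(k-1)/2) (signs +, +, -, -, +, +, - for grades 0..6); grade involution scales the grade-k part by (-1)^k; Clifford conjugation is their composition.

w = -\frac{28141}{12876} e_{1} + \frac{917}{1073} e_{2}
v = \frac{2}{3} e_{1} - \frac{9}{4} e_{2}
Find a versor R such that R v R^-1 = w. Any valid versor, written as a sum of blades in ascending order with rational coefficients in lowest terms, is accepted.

Sketch: the shared square \frac{793}{144} makes R = v + w = -\frac{6519}{4292} e_{1} - \frac{5989}{4292} e_{2} the natural versor; its sandwich fixes that direction, negates (v - w)/2, and sends v to w.
Answer: -\frac{6519}{4292} e_{1} - \frac{5989}{4292} e_{2}


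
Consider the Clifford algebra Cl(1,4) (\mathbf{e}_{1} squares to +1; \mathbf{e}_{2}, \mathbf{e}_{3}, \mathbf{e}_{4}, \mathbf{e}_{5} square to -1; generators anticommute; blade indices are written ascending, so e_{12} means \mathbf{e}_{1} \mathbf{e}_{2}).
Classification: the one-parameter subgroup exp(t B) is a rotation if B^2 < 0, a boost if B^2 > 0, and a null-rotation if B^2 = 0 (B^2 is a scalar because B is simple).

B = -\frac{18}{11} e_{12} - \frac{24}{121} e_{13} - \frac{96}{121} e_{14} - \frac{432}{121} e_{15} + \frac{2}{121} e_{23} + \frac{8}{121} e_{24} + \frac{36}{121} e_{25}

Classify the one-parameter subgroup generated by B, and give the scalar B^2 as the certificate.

B^2 term by term: the squares give (-\frac{18}{11})^2*(e_{12})^2 + (-\frac{24}{121})^2*(e_{13})^2 + (-\frac{96}{121})^2*(e_{14})^2 + (-\frac{432}{121})^2*(e_{15})^2 + (\frac{2}{121})^2*(e_{23})^2 + (\frac{8}{121})^2*(e_{24})^2 + (\frac{36}{121})^2*(e_{25})^2 = \frac{324}{121}*(+1) + \frac{576}{14641}*(+1) + \frac{9216}{14641}*(+1) + \frac{186624}{14641}*(+1) + \frac{4}{14641}*(-1) + \frac{64}{14641}*(-1) + \frac{1296}{14641}*(-1) = 16 (each basis 2-blade squares to minus the product of its generators' squares); cross terms between blades sharing an index anticommute and cancel; the commuting (index-disjoint) pairs give grade-4 terms 2*c*c'*(blade product), which cancel blade by blade — e_{1234}: \frac{384}{14641} - \frac{384}{14641} = 0; e_{1235}: \frac{1728}{14641} - \frac{1728}{14641} = 0; e_{1245}: \frac{6912}{14641} - \frac{6912}{14641} = 0 — confirming B is simple. So B^2 = 16.
Answer: boost, certificate B^2 = 16. Key observation: B^2 = 16 is a conjugation invariant, so its sign decides the class regardless of the surface form of B.


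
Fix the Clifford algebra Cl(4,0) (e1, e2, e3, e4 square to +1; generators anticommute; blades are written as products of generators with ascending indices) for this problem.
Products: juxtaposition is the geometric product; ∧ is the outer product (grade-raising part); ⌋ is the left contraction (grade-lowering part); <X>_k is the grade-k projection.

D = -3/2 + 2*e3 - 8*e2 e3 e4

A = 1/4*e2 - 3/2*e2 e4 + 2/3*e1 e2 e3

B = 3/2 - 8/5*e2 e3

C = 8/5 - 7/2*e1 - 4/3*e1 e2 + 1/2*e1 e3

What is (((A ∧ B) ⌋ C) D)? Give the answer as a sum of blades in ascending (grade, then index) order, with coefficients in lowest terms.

step 1: 3/8*e2 - 9/4*e2 e4 + e1 e2 e3
step 2: 1/2*e1
step 3: -3/4*e1 + e1 e3 - 4*e1 e2 e3 e4
Answer: -3/4*e1 + e1 e3 - 4*e1 e2 e3 e4


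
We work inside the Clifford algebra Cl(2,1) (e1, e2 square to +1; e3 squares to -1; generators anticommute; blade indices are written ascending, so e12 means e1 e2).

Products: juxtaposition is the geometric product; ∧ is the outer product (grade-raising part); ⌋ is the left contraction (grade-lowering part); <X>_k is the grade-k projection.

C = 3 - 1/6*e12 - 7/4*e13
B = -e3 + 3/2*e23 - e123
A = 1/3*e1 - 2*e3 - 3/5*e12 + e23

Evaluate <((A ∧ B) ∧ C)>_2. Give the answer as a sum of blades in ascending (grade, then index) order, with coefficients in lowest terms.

step 1: -1/3*e13 + 11/10*e123
step 2: -e13 + 33/10*e123
step 3: -e13
Answer: -e13


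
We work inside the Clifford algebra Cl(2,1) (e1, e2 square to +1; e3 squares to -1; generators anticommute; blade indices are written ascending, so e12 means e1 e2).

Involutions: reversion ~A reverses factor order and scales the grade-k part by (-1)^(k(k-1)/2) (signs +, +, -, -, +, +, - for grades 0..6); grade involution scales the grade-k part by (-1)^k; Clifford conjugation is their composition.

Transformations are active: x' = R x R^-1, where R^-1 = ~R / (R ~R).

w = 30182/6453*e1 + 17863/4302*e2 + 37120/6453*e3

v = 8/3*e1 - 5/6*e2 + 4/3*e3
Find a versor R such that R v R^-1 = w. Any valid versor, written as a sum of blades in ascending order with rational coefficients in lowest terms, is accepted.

Why this works: both vectors square to 217/36, so q(v) = q(w) and R = v + w = 47390/6453*e1 + 7139/2151*e2 + 45724/6453*e3 carries v to w — its own direction survives, the complement (v - w)/2 flips.
Answer: 47390/6453*e1 + 7139/2151*e2 + 45724/6453*e3


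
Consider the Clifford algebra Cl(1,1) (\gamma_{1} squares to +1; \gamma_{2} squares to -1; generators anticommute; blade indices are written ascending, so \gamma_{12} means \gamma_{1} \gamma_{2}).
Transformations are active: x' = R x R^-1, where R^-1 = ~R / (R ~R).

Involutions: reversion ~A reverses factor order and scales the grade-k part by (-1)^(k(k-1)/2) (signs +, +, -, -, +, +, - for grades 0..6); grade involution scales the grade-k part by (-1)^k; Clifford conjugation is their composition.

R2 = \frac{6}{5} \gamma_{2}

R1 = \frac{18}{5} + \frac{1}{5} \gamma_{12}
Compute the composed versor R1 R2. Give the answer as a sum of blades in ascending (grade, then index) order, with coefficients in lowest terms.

Distribute over the terms of R2 (each basis-blade product reordered to ascending indices, repeated generators contracted through their squares):
R1 (\frac{6}{5} \gamma_{2}) = -\frac{6}{25} \gamma_{1} + \frac{108}{25} \gamma_{2}
Answer: -\frac{6}{25} \gamma_{1} + \frac{108}{25} \gamma_{2}


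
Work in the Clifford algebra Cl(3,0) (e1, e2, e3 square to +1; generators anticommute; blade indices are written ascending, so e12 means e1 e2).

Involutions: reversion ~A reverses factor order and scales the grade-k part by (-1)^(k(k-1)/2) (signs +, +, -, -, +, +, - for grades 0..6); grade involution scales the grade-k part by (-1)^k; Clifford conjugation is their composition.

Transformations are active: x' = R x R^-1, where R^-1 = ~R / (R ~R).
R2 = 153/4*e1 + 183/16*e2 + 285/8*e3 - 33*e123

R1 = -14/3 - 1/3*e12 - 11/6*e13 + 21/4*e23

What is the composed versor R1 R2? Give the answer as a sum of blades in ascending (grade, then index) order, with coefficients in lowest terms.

Distribute over the terms of R1 (each basis-blade product reordered to ascending indices, repeated generators contracted through their squares):
(-14/3) R2 = -357/2*e1 - 427/8*e2 - 665/4*e3 + 154*e123
(-1/3*e12) R2 = -61/16*e1 + 51/4*e2 - 11*e3 - 95/8*e123
(-11/6*e13) R2 = -1045/16*e1 + 121/2*e2 + 561/8*e3 + 671/32*e123
(21/4*e23) R2 = 693/4*e1 + 5985/32*e2 - 3843/64*e3 + 3213/16*e123
Summing the partial products and collecting blades:
Answer: -595/8*e1 + 6621/32*e2 - 10699/64*e3 + 11645/32*e123


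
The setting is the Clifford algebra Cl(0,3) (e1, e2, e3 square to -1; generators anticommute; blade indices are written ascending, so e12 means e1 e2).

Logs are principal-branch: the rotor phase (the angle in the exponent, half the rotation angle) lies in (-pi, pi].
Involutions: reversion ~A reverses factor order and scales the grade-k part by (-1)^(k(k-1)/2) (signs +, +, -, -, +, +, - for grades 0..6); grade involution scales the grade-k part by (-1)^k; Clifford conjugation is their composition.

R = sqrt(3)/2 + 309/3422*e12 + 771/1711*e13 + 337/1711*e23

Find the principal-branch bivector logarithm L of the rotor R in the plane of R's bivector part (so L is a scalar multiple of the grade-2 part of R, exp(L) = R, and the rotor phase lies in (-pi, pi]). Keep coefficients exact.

The scalar part of R is sqrt(3)/2, and that scalar determines the rotor phase on the principal branch; recovering the unit plane as bivector-part over sine of the phase gives L = phase * plane.
Concretely: cos(phase) = sqrt(3)/2 gives phase = ±pi/6, and since phase/sin(phase) is even the sign is immaterial: L = (phase/sin(phase)) * <R>_2 = (pi/3) * <R>_2.
Answer: 103*pi/3422*e12 + 257*pi/1711*e13 + 337*pi/5133*e23


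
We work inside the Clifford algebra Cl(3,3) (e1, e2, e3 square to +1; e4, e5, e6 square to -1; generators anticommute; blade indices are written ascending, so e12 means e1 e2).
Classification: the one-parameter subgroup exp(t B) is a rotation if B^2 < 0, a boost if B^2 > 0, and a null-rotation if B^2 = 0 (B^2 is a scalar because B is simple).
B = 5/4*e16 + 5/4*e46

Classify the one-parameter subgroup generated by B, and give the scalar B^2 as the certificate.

B^2 term by term: the squares give (5/4)^2*(e16)^2 + (5/4)^2*(e46)^2 = 25/16*(+1) + 25/16*(-1) = 0 (each basis 2-blade squares to minus the product of its generators' squares); cross terms between blades sharing an index anticommute and cancel. So B^2 = 0.
Answer: null-rotation, certificate B^2 = 0. Key observation: B^2 = 0 is a conjugation invariant, so its sign decides the class regardless of the surface form of B.


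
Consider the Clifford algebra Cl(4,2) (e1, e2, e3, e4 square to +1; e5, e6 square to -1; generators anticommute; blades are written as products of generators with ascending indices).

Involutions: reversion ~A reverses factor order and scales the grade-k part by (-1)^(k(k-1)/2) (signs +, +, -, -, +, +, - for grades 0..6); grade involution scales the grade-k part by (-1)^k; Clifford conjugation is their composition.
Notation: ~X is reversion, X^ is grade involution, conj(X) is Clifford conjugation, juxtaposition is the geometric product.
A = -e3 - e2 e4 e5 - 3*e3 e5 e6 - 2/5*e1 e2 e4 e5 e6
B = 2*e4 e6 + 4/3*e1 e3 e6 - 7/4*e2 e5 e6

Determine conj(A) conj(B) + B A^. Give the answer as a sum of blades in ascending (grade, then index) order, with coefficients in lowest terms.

first term: -7/10*e1 e4 - 4*e1 e5 - 4/3*e1 e6 + 21/4*e2 e3 - 7/4*e4 e6 + 4/5*e1 e2 e5 - 2*e2 e5 e6 - 6*e3 e4 e5 - 2*e3 e4 e6 + 8/15*e2 e3 e4 e5 + 7/4*e2 e3 e5 e6 + 4/3*e1 e2 e3 e4 e5 e6
second term: -7/10*e1 e4 - 4*e1 e5 - 4/3*e1 e6 + 21/4*e2 e3 - 7/4*e4 e6 - 4/5*e1 e2 e5 + 2*e2 e5 e6 + 6*e3 e4 e5 + 2*e3 e4 e6 - 8/15*e2 e3 e4 e5 - 7/4*e2 e3 e5 e6 + 4/3*e1 e2 e3 e4 e5 e6
Answer: -7/5*e1 e4 - 8*e1 e5 - 8/3*e1 e6 + 21/2*e2 e3 - 7/2*e4 e6 + 8/3*e1 e2 e3 e4 e5 e6


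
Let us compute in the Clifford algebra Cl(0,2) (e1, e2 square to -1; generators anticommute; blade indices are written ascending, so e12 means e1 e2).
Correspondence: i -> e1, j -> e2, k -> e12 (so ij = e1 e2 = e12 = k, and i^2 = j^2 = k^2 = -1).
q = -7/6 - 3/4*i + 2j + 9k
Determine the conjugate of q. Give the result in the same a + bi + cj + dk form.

In blades: q = -7/6 - 3/4*e1 + 2*e2 + 9*e12.
Conjugation here is Clifford conjugation: the scalar is fixed and the grade-1 and grade-2 blades all flip sign, giving -7/6 + 3/4*e1 - 2*e2 - 9*e12; translating back:
Answer: -7/6 + 3/4*i - 2j - 9k


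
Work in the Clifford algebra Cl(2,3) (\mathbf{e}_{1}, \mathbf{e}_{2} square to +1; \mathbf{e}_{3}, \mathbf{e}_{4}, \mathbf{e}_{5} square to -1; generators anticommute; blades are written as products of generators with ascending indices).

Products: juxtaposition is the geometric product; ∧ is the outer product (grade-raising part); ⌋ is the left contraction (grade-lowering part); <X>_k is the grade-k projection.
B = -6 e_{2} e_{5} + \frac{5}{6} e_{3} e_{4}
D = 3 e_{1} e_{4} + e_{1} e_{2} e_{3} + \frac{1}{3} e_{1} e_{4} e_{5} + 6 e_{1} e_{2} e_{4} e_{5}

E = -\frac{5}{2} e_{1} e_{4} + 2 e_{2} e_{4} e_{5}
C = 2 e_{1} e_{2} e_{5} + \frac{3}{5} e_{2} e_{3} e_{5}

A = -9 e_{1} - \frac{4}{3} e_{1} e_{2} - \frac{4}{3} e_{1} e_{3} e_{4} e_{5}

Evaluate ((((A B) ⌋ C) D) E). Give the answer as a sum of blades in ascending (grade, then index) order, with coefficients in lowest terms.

step 1: \frac{82}{9} e_{1} e_{5} + 54 e_{1} e_{2} e_{5} - \frac{15}{2} e_{1} e_{3} e_{4} + \frac{62}{9} e_{1} e_{2} e_{3} e_{4}
step 2: 108 - \frac{164}{9} e_{2}
step 3: \frac{164}{9} e_{1} e_{3} + 324 e_{1} e_{4} + 108 e_{1} e_{2} e_{3} + \frac{164}{3} e_{1} e_{2} e_{4} + \frac{436}{3} e_{1} e_{4} e_{5} + \frac{17660}{27} e_{1} e_{2} e_{4} e_{5}
step 4: -810 - \frac{35320}{27} e_{1} + \frac{410}{3} e_{2} - \frac{1090}{3} e_{5} - \frac{872}{3} e_{1} e_{2} + \frac{328}{3} e_{1} e_{5} + \frac{44150}{27} e_{2} e_{5} + \frac{410}{9} e_{3} e_{4} + 648 e_{1} e_{2} e_{5} - 270 e_{2} e_{3} e_{4} - 216 e_{1} e_{3} e_{4} e_{5} - \frac{328}{9} e_{1} e_{2} e_{3} e_{4} e_{5}
Answer: -810 - \frac{35320}{27} e_{1} + \frac{410}{3} e_{2} - \frac{1090}{3} e_{5} - \frac{872}{3} e_{1} e_{2} + \frac{328}{3} e_{1} e_{5} + \frac{44150}{27} e_{2} e_{5} + \frac{410}{9} e_{3} e_{4} + 648 e_{1} e_{2} e_{5} - 270 e_{2} e_{3} e_{4} - 216 e_{1} e_{3} e_{4} e_{5} - \frac{328}{9} e_{1} e_{2} e_{3} e_{4} e_{5}


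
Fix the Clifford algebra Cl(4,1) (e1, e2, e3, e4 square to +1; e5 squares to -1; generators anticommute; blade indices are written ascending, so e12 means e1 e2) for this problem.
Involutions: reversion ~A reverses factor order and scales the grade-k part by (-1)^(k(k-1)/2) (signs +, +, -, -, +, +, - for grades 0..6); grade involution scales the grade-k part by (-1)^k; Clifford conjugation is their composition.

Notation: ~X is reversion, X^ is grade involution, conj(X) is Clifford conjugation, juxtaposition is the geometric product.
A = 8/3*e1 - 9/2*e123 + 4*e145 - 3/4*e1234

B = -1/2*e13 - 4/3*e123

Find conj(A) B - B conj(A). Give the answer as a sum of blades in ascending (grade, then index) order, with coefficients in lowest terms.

first term: -6 + 9/4*e2 + 4/3*e3 + e4 + 32/9*e23 + 3/8*e24 - 2*e345 - 16/3*e2345
second term: -6 + 9/4*e2 - 4/3*e3 - e4 + 32/9*e23 + 3/8*e24 + 2*e345 - 16/3*e2345
Answer: 8/3*e3 + 2*e4 - 4*e345


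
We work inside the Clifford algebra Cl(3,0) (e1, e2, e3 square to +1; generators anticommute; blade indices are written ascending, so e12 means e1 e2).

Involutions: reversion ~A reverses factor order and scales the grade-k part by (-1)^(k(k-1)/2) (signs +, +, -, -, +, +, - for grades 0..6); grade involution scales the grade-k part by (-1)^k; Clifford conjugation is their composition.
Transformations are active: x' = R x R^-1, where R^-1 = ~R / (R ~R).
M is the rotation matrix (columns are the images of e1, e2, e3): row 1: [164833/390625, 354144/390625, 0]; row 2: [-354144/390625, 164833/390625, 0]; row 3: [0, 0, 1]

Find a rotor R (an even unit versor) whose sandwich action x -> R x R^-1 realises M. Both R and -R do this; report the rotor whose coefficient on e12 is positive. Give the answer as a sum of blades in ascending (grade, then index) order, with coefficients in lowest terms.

Method: write R = a + b12*e12 + b13*e13 + b23*e23 with a^2 + b12^2 + b13^2 + b23^2 = 1 (so R^-1 = ~R). Expanding the columns R e_j ~R gives tr M = 4a^2 - 1 and, from the antisymmetric part, M21 - M12 = -4a*b12, M13 - M31 = 4a*b13, M32 - M23 = -4a*b23.
Here tr M = 720291/390625, so a^2 = (1 + tr M)/4 = 277729/390625 and a = ±527/625. Taking a = 527/625: M21 - M12 = -708288/390625, M13 - M31 = 0, M32 - M23 = 0, giving b12 = 336/625, b13 = 0, b23 = 0, i.e. R = 527/625 + 336/625*e12.
Its e12 coefficient is already positive.
Answer: 527/625 + 336/625*e12. Uniqueness: Spin(3) -> SO(3) maps R and -R to the same rotation of trace 720291/390625; fixing the sign of the e12 coefficient removes the ambiguity.


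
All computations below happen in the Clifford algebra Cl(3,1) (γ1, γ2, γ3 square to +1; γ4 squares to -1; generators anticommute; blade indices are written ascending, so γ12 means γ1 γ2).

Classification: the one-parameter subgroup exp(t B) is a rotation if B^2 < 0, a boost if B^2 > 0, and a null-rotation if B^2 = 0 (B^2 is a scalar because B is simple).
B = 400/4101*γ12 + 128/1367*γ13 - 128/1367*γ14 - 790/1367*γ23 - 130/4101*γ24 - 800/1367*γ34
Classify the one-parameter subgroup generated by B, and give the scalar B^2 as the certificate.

B^2 term by term: the squares give (400/4101)^2*(γ12)^2 + (128/1367)^2*(γ13)^2 + (-128/1367)^2*(γ14)^2 + (-790/1367)^2*(γ23)^2 + (-130/4101)^2*(γ24)^2 + (-800/1367)^2*(γ34)^2 = 160000/16818201*(-1) + 16384/1868689*(-1) + 16384/1868689*(+1) + 624100/1868689*(-1) + 16900/16818201*(+1) + 640000/1868689*(+1) = 0 (each basis 2-blade squares to minus the product of its generators' squares); cross terms between blades sharing an index anticommute and cancel; the commuting (index-disjoint) pairs give grade-4 terms 2*c*c'*(blade product), which cancel blade by blade — γ1234: -640000/5606067 + 33280/5606067 + 202240/1868689 = 0 — confirming B is simple. So B^2 = 0.
Answer: null-rotation, certificate B^2 = 0. The class reads off the invariant scalar 0 directly.


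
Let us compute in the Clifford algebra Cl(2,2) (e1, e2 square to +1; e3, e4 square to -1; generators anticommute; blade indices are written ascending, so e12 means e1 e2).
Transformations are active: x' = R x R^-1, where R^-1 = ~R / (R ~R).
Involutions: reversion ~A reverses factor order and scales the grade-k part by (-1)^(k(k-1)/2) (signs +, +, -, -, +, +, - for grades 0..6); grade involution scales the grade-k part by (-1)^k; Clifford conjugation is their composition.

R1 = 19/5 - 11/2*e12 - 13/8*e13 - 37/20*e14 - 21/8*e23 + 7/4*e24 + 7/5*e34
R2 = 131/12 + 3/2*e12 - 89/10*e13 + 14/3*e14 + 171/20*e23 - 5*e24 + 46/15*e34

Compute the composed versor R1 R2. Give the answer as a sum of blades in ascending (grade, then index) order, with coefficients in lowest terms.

Distribute over the grade parts of R1 (each basis-blade product reordered to ascending indices, repeated generators contracted through their squares):
<R1>_0 (= 19/5) R2 = 2489/60 + 57/10*e12 - 1691/50*e13 + 266/15*e14 + 3249/100*e23 - 19*e24 + 874/75*e34
<R1>_2 (= -11/2*e12 - 13/8*e13 - 37/20*e14 - 21/8*e23 + 7/4*e24 + 7/5*e34) R2 = -51379/2400 - 46183/480*e12 - 58427/800*e13 - 1119/400*e14 - 6497/96*e23 + 74419/1200*e24 + 49403/1200*e34 - 42461/1200*e1234
Summing the partial products and collecting blades:
Answer: 48181/2400 - 43447/480*e12 - 85483/800*e13 + 17923/1200*e14 - 84449/2400*e23 + 51619/1200*e24 + 21129/400*e34 - 42461/1200*e1234


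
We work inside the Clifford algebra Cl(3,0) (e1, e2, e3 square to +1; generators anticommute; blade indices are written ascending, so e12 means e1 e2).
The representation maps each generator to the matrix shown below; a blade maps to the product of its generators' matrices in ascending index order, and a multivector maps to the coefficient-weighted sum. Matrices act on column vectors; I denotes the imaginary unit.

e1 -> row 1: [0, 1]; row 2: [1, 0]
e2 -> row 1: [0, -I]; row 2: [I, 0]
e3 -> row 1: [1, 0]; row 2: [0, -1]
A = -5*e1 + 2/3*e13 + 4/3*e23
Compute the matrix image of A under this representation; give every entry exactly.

Bivector images (products of the table entries): rho(e13) = rho(e1)rho(e3) = row 1: [0, -1]; row 2: [1, 0]; rho(e23) = rho(e2)rho(e3) = row 1: [0, I]; row 2: [I, 0].
M = (-5)*rho(e1) + (2/3)*rho(e13) + (4/3)*rho(e23), summed entrywise:
Answer: row 1: [0, -17/3 + 4*I/3]; row 2: [-13/3 + 4*I/3, 0]


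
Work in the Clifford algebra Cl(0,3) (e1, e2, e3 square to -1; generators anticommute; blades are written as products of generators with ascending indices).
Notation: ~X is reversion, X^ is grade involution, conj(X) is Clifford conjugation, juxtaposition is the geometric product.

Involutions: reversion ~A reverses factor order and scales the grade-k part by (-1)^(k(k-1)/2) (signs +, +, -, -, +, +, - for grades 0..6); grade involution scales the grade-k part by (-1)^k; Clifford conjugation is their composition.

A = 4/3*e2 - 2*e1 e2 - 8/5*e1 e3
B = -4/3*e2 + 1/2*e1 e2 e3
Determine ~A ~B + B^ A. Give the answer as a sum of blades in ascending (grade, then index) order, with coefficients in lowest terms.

first term: 16/9 + 8/3*e1 - 4/5*e2 + e3 - 2/3*e1 e3 + 32/15*e1 e2 e3
second term: -16/9 - 8/3*e1 + 4/5*e2 - e3 - 2/3*e1 e3 + 32/15*e1 e2 e3
Answer: -4/3*e1 e3 + 64/15*e1 e2 e3


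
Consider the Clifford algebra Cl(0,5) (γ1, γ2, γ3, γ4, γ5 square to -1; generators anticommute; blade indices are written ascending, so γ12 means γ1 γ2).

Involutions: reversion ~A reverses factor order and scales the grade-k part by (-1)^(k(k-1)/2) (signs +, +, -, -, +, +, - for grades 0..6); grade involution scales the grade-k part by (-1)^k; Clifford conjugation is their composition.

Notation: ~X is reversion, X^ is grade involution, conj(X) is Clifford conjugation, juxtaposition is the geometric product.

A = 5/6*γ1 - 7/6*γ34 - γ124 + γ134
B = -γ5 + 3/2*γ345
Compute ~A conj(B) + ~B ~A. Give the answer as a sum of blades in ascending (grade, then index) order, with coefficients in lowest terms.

first term: -7/4*γ5 + 7/3*γ15 + 7/6*γ345 + 3/2*γ1235 + γ1245 + 1/4*γ1345
second term: 7/4*γ5 + 7/3*γ15 - 7/6*γ345 - 3/2*γ1235 + γ1245 + 1/4*γ1345
Answer: 14/3*γ15 + 2*γ1245 + 1/2*γ1345


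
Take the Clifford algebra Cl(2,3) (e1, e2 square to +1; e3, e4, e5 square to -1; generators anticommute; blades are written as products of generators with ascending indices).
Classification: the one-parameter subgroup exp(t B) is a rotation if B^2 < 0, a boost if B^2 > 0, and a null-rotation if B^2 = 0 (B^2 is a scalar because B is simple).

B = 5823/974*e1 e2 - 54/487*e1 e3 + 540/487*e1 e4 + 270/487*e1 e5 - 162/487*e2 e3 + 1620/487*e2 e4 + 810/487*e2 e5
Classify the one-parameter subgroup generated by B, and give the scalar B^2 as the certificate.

B^2 term by term: the squares give (5823/974)^2*(e1 e2)^2 + (-54/487)^2*(e1 e3)^2 + (540/487)^2*(e1 e4)^2 + (270/487)^2*(e1 e5)^2 + (-162/487)^2*(e2 e3)^2 + (1620/487)^2*(e2 e4)^2 + (810/487)^2*(e2 e5)^2 = 33907329/948676*(-1) + 2916/237169*(+1) + 291600/237169*(+1) + 72900/237169*(+1) + 26244/237169*(+1) + 2624400/237169*(+1) + 656100/237169*(+1) = -81/4 (each basis 2-blade squares to minus the product of its generators' squares); cross terms between blades sharing an index anticommute and cancel; the commuting (index-disjoint) pairs give grade-4 terms 2*c*c'*(blade product), which cancel blade by blade — e1 e2 e3 e4: 174960/237169 - 174960/237169 = 0; e1 e2 e3 e5: 87480/237169 - 87480/237169 = 0; e1 e2 e4 e5: -874800/237169 + 874800/237169 = 0 — confirming B is simple. So B^2 = -81/4.
Answer: rotation, certificate B^2 = -81/4. Key observation: B^2 = -81/4 is a conjugation invariant, so its sign decides the class regardless of the surface form of B.


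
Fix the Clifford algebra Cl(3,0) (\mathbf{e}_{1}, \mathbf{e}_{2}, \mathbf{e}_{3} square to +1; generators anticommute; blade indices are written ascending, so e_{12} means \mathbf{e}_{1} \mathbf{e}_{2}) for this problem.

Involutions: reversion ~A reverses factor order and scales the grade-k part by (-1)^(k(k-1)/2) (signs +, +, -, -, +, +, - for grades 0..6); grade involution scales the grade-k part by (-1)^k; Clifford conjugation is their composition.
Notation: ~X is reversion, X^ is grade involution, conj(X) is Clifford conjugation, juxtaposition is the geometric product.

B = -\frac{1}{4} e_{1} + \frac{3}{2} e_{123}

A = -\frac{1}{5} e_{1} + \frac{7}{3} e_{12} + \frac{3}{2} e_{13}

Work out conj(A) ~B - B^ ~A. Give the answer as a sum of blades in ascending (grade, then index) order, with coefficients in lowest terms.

first term: -\frac{1}{20} + \frac{5}{3} e_{2} - \frac{31}{8} e_{3} - \frac{3}{10} e_{23}
second term: -\frac{1}{20} + \frac{5}{3} e_{2} - \frac{31}{8} e_{3} + \frac{3}{10} e_{23}
Answer: -\frac{3}{5} e_{23}


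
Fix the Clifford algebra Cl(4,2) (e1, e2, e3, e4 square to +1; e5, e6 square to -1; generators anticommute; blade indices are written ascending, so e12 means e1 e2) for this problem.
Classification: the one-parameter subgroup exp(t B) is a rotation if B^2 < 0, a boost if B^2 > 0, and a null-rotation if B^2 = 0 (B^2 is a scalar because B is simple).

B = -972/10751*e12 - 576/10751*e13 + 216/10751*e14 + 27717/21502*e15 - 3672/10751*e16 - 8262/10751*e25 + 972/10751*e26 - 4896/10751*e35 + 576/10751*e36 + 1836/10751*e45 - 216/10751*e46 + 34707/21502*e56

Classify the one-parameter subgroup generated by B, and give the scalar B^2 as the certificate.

B^2 term by term: the squares give (-972/10751)^2*(e12)^2 + (-576/10751)^2*(e13)^2 + (216/10751)^2*(e14)^2 + (27717/21502)^2*(e15)^2 + (-3672/10751)^2*(e16)^2 + (-8262/10751)^2*(e25)^2 + (972/10751)^2*(e26)^2 + (-4896/10751)^2*(e35)^2 + (576/10751)^2*(e36)^2 + (1836/10751)^2*(e45)^2 + (-216/10751)^2*(e46)^2 + (34707/21502)^2*(e56)^2 = 944784/115584001*(-1) + 331776/115584001*(-1) + 46656/115584001*(-1) + 768232089/462336004*(+1) + 13483584/115584001*(+1) + 68260644/115584001*(+1) + 944784/115584001*(+1) + 23970816/115584001*(+1) + 331776/115584001*(+1) + 3370896/115584001*(+1) + 46656/115584001*(+1) + 1204575849/462336004*(-1) = 0 (each basis 2-blade squares to minus the product of its generators' squares); cross terms between blades sharing an index anticommute and cancel; the commuting (index-disjoint) pairs give grade-4 terms 2*c*c'*(blade product), which cancel blade by blade — e1235: 9517824/115584001 - 9517824/115584001 = 0; e1236: -1119744/115584001 + 1119744/115584001 = 0; e1245: -3569184/115584001 + 3569184/115584001 = 0; e1246: 419904/115584001 - 419904/115584001 = 0; e1256: -33735204/115584001 - 26940924/115584001 + 60676128/115584001 = 0; e1345: -2115072/115584001 + 2115072/115584001 = 0; e1346: 248832/115584001 - 248832/115584001 = 0; e1356: -19991232/115584001 - 15964992/115584001 + 35956224/115584001 = 0; e1456: 7496712/115584001 + 5986872/115584001 - 13483584/115584001 = 0; e2356: 9517824/115584001 - 9517824/115584001 = 0; e2456: -3569184/115584001 + 3569184/115584001 = 0; e3456: -2115072/115584001 + 2115072/115584001 = 0 — confirming B is simple. So B^2 = 0.
Answer: null-rotation, certificate B^2 = 0. Because 0 is invariant under every versor sandwich, the classification follows from its sign alone.


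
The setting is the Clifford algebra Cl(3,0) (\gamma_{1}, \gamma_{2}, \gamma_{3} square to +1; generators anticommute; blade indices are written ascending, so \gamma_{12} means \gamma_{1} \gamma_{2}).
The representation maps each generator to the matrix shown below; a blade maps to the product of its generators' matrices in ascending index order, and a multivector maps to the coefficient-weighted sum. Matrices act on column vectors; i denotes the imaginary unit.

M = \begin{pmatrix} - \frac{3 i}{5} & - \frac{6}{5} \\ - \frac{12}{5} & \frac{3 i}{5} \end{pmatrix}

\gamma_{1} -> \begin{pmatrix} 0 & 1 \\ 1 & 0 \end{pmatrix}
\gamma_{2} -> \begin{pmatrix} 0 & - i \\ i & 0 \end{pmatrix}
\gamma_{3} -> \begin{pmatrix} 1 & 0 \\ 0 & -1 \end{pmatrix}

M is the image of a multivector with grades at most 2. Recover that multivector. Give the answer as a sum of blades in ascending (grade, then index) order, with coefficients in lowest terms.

Method: 1, rho(\gamma_{1}), rho(\gamma_{2}), rho(\gamma_{3}) form a trace-orthogonal basis of the 2x2 complex matrices (tr(X Y) = 2 if X = Y, else 0), so M = m0*1 + m1*rho(\gamma_{1}) + m2*rho(\gamma_{2}) + m3*rho(\gamma_{3}) with m0 = tr(M)/2 = 0, m1 = tr(M rho(\gamma_{1}))/2 = - \frac{9}{5}, m2 = tr(M rho(\gamma_{2}))/2 = \frac{3 i}{5}, m3 = tr(M rho(\gamma_{3}))/2 = - \frac{3 i}{5}.
Multiplying table entries, the bivector images are rho(\gamma_{12}) = i*rho(\gamma_{3}), rho(\gamma_{13}) = -i*rho(\gamma_{2}), rho(\gamma_{23}) = i*rho(\gamma_{1}); with real blade coefficients the real parts of m0..m3 are the coefficients of 1, \gamma_{1}, \gamma_{2}, \gamma_{3} and the imaginary parts give the bivectors (\gamma_{23}: Im m1, \gamma_{13}: -Im m2, \gamma_{12}: Im m3).
Answer: -\frac{9}{5} \gamma_{1} - \frac{3}{5} \gamma_{12} - \frac{3}{5} \gamma_{13}


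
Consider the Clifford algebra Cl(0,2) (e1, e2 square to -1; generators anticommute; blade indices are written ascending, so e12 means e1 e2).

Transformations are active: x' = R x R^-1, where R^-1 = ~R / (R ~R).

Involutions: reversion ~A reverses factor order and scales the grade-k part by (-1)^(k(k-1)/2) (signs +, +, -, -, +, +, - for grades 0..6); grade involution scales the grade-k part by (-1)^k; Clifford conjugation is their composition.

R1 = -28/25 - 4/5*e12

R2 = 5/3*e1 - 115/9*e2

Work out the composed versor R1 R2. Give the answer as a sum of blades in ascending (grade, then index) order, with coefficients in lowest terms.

Distribute over the terms of R1 (each basis-blade product reordered to ascending indices, repeated generators contracted through their squares):
(-28/25) R2 = -28/15*e1 + 644/45*e2
(-4/5*e12) R2 = -92/9*e1 - 4/3*e2
Summing the partial products and collecting blades:
Answer: -544/45*e1 + 584/45*e2


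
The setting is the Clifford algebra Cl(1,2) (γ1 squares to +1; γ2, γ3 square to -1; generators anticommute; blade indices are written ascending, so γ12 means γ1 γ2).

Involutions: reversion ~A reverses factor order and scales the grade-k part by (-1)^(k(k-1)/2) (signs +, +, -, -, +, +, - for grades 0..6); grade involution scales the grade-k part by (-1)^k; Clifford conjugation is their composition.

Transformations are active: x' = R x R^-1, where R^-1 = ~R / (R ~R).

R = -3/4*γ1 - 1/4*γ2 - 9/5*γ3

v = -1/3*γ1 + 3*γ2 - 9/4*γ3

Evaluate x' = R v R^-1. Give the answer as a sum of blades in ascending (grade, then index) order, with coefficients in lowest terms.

~R = -3/4*γ1 - 1/4*γ2 - 9/5*γ3, and R ~R = -137/50, so R^-1 = ~R / (-137/50).
R v = -61/20 - 7/3*γ12 + 87/80*γ13 + 477/80*γ23
Answer: -2197/1644*γ1 - 1949/548*γ2 - 963/548*γ3


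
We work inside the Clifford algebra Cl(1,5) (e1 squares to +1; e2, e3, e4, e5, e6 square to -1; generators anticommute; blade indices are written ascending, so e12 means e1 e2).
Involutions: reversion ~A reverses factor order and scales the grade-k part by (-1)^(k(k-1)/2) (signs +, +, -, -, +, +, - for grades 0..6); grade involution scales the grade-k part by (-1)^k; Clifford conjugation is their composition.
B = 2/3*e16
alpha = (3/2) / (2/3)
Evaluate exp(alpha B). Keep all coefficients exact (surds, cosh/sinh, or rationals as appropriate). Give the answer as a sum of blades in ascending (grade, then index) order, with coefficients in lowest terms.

B^2 = (2/3)^2*(e16)^2 = 4/9*(+1) = 4/9 (a basis 2-blade squares to minus the product of its generators' squares).
B^2 = 4/9 — a positive square means the series sums to a boost: l = 2/3, alpha*l = 3/2, so exp(alpha B) = cosh(3/2) + (sinh(3/2)/(2/3))*B = cosh(3/2) + (3*sinh(3/2)/2)*B.
Answer: cosh(3/2) + sinh(3/2)*e16
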